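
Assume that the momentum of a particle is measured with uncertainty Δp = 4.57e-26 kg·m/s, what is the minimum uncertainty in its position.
1.154 nm

Using the Heisenberg uncertainty principle:
ΔxΔp ≥ ℏ/2

The minimum uncertainty in position is:
Δx_min = ℏ/(2Δp)
Δx_min = (1.055e-34 J·s) / (2 × 4.570e-26 kg·m/s)
Δx_min = 1.154e-09 m = 1.154 nm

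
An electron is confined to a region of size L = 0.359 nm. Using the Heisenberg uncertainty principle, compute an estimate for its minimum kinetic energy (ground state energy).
73.905 meV

Using the uncertainty principle to estimate ground state energy:

1. The position uncertainty is approximately the confinement size:
   Δx ≈ L = 3.590e-10 m

2. From ΔxΔp ≥ ℏ/2, the minimum momentum uncertainty is:
   Δp ≈ ℏ/(2L) = 1.469e-25 kg·m/s

3. The kinetic energy is approximately:
   KE ≈ (Δp)²/(2m) = (1.469e-25)²/(2 × 9.109e-31 kg)
   KE ≈ 1.184e-20 J = 73.905 meV

This is an order-of-magnitude estimate of the ground state energy.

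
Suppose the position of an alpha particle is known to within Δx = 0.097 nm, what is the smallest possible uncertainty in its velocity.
81.809 m/s

Using the Heisenberg uncertainty principle and Δp = mΔv:
ΔxΔp ≥ ℏ/2
Δx(mΔv) ≥ ℏ/2

The minimum uncertainty in velocity is:
Δv_min = ℏ/(2mΔx)
Δv_min = (1.055e-34 J·s) / (2 × 6.645e-27 kg × 9.700e-11 m)
Δv_min = 8.181e+01 m/s = 81.809 m/s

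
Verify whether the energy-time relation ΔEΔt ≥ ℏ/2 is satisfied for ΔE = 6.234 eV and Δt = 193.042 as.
Yes, it satisfies the uncertainty relation.

Calculate the product ΔEΔt:
ΔE = 6.234 eV = 9.988e-19 J
ΔEΔt = (9.988e-19 J) × (1.930e-16 s)
ΔEΔt = 1.928e-34 J·s

Compare to the minimum allowed value ℏ/2:
ℏ/2 = 5.273e-35 J·s

Since ΔEΔt = 1.928e-34 J·s ≥ 5.273e-35 J·s = ℏ/2,
this satisfies the uncertainty relation.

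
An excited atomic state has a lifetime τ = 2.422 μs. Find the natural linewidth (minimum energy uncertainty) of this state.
135.882 peV

Using the energy-time uncertainty principle:
ΔEΔt ≥ ℏ/2

The lifetime τ represents the time uncertainty Δt.
The natural linewidth (minimum energy uncertainty) is:

ΔE = ℏ/(2τ)
ΔE = (1.055e-34 J·s) / (2 × 2.422e-06 s)
ΔE = 2.177e-29 J = 135.882 peV

This natural linewidth limits the precision of spectroscopic measurements.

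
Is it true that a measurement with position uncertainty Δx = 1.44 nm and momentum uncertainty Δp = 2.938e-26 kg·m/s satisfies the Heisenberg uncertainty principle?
No, it violates the uncertainty principle (impossible measurement).

Calculate the product ΔxΔp:
ΔxΔp = (1.440e-09 m) × (2.938e-26 kg·m/s)
ΔxΔp = 4.231e-35 J·s

Compare to the minimum allowed value ℏ/2:
ℏ/2 = 5.273e-35 J·s

Since ΔxΔp = 4.231e-35 J·s < 5.273e-35 J·s = ℏ/2,
the measurement violates the uncertainty principle.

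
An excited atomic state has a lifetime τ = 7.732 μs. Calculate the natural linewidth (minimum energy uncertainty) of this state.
42.564 peV

Using the energy-time uncertainty principle:
ΔEΔt ≥ ℏ/2

The lifetime τ represents the time uncertainty Δt.
The natural linewidth (minimum energy uncertainty) is:

ΔE = ℏ/(2τ)
ΔE = (1.055e-34 J·s) / (2 × 7.732e-06 s)
ΔE = 6.820e-30 J = 42.564 peV

This natural linewidth limits the precision of spectroscopic measurements.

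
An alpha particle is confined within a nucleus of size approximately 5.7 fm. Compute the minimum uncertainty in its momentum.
9.251 × 10^-21 kg·m/s

Using the Heisenberg uncertainty principle:
ΔxΔp ≥ ℏ/2

With Δx ≈ L = 5.700e-15 m (the confinement size):
Δp_min = ℏ/(2Δx)
Δp_min = (1.055e-34 J·s) / (2 × 5.700e-15 m)
Δp_min = 9.251e-21 kg·m/s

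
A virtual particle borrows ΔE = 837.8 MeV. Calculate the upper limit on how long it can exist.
3.928 × 10^-25 s

Using the energy-time uncertainty principle:
ΔEΔt ≥ ℏ/2

For a virtual particle borrowing energy ΔE, the maximum lifetime is:
Δt_max = ℏ/(2ΔE)

Converting energy:
ΔE = 837.8 MeV = 1.342e-10 J

Δt_max = (1.055e-34 J·s) / (2 × 1.342e-10 J)
Δt_max = 3.928e-25 s = 3.928 × 10^-25 s

Virtual particles with higher borrowed energy exist for shorter times.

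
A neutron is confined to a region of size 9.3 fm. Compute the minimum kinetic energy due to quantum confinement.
59.895 keV

Using the uncertainty principle:

1. Position uncertainty: Δx ≈ 9.300e-15 m
2. Minimum momentum uncertainty: Δp = ℏ/(2Δx) = 5.670e-21 kg·m/s
3. Minimum kinetic energy:
   KE = (Δp)²/(2m) = (5.670e-21)²/(2 × 1.675e-27 kg)
   KE = 9.596e-15 J = 59.895 keV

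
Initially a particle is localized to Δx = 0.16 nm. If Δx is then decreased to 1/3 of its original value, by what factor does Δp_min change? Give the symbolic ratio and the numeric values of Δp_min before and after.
Original Δp_min = 3.296 × 10^-25 kg·m/s; new Δp'_min = 9.887 × 10^-25 kg·m/s; ratio Δp'_min/Δp_min = 3.

From the uncertainty principle ΔxΔp ≥ ℏ/2, the minimum momentum uncertainty is Δp_min = ℏ/(2Δx).

Original (Δx = 0.16 nm = 1.600e-10 m):
Δp_min = (1.055e-34 J·s)/(2 × 1.600e-10 m) = 3.296e-25 kg·m/s

When Δx → (1/3)Δx:
Δp'_min = ℏ/(2 × (1/3)Δx) = 3 × ℏ/(2Δx) = 3 × Δp_min
Δp'_min = 3 × 3.296e-25 kg·m/s = 9.887e-25 kg·m/s

Since Δp_min ∝ 1/Δx, when Δx is decreased to 1/3 of its original value, Δp_min increases to 3 times its original value.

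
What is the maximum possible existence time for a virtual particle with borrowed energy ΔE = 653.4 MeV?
5.037 × 10^-25 s

Using the energy-time uncertainty principle:
ΔEΔt ≥ ℏ/2

For a virtual particle borrowing energy ΔE, the maximum lifetime is:
Δt_max = ℏ/(2ΔE)

Converting energy:
ΔE = 653.4 MeV = 1.047e-10 J

Δt_max = (1.055e-34 J·s) / (2 × 1.047e-10 J)
Δt_max = 5.037e-25 s = 5.037 × 10^-25 s

Virtual particles with higher borrowed energy exist for shorter times.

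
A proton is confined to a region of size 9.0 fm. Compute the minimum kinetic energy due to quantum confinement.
64.043 keV

Using the uncertainty principle:

1. Position uncertainty: Δx ≈ 9.000e-15 m
2. Minimum momentum uncertainty: Δp = ℏ/(2Δx) = 5.859e-21 kg·m/s
3. Minimum kinetic energy:
   KE = (Δp)²/(2m) = (5.859e-21)²/(2 × 1.673e-27 kg)
   KE = 1.026e-14 J = 64.043 keV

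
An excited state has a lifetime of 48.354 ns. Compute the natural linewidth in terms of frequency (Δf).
1.646 MHz

Using the energy-time uncertainty principle and E = hf:
ΔEΔt ≥ ℏ/2
hΔf·Δt ≥ ℏ/2

The minimum frequency uncertainty is:
Δf = ℏ/(2hτ) = 1/(4πτ)
Δf = 1/(4π × 4.835e-08 s)
Δf = 1.646e+06 Hz = 1.646 MHz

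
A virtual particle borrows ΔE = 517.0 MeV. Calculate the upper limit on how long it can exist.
6.366 × 10^-25 s

Using the energy-time uncertainty principle:
ΔEΔt ≥ ℏ/2

For a virtual particle borrowing energy ΔE, the maximum lifetime is:
Δt_max = ℏ/(2ΔE)

Converting energy:
ΔE = 517.0 MeV = 8.283e-11 J

Δt_max = (1.055e-34 J·s) / (2 × 8.283e-11 J)
Δt_max = 6.366e-25 s = 6.366 × 10^-25 s

Virtual particles with higher borrowed energy exist for shorter times.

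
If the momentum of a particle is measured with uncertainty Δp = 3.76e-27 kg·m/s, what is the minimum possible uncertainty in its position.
14.024 nm

Using the Heisenberg uncertainty principle:
ΔxΔp ≥ ℏ/2

The minimum uncertainty in position is:
Δx_min = ℏ/(2Δp)
Δx_min = (1.055e-34 J·s) / (2 × 3.760e-27 kg·m/s)
Δx_min = 1.402e-08 m = 14.024 nm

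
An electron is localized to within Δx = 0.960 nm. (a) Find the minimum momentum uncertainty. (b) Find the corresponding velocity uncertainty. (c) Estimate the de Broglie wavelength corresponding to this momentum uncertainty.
(a) Δp_min = 5.493 × 10^-26 kg·m/s
(b) Δv_min = 60.296 km/s
(c) λ_dB = 12.064 nm

Step-by-step:

(a) From the uncertainty principle:
Δp_min = ℏ/(2Δx) = (1.055e-34 J·s)/(2 × 9.600e-10 m) = 5.493e-26 kg·m/s

(b) The velocity uncertainty:
Δv = Δp/m = (5.493e-26 kg·m/s)/(9.109e-31 kg) = 6.030e+04 m/s = 60.296 km/s

(c) The de Broglie wavelength for this momentum:
λ = h/p = (6.626e-34 J·s)/(5.493e-26 kg·m/s) = 1.206e-08 m = 12.064 nm

Note: The de Broglie wavelength is comparable to the localization size, as expected from wave-particle duality.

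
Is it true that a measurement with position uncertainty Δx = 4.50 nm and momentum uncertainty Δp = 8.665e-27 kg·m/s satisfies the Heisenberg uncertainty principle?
No, it violates the uncertainty principle (impossible measurement).

Calculate the product ΔxΔp:
ΔxΔp = (4.500e-09 m) × (8.665e-27 kg·m/s)
ΔxΔp = 3.899e-35 J·s

Compare to the minimum allowed value ℏ/2:
ℏ/2 = 5.273e-35 J·s

Since ΔxΔp = 3.899e-35 J·s < 5.273e-35 J·s = ℏ/2,
the measurement violates the uncertainty principle.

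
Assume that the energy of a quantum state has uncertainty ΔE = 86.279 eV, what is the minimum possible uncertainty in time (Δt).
3.814 as

Using the energy-time uncertainty principle:
ΔEΔt ≥ ℏ/2

The minimum uncertainty in time is:
Δt_min = ℏ/(2ΔE)
Δt_min = (1.055e-34 J·s) / (2 × 1.382e-17 J)
Δt_min = 3.814e-18 s = 3.814 as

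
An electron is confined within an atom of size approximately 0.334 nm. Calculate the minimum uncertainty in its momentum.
1.579 × 10^-25 kg·m/s

Using the Heisenberg uncertainty principle:
ΔxΔp ≥ ℏ/2

With Δx ≈ L = 3.340e-10 m (the confinement size):
Δp_min = ℏ/(2Δx)
Δp_min = (1.055e-34 J·s) / (2 × 3.340e-10 m)
Δp_min = 1.579e-25 kg·m/s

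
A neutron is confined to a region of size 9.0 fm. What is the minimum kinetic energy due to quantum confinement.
63.954 keV

Using the uncertainty principle:

1. Position uncertainty: Δx ≈ 9.000e-15 m
2. Minimum momentum uncertainty: Δp = ℏ/(2Δx) = 5.859e-21 kg·m/s
3. Minimum kinetic energy:
   KE = (Δp)²/(2m) = (5.859e-21)²/(2 × 1.675e-27 kg)
   KE = 1.025e-14 J = 63.954 keV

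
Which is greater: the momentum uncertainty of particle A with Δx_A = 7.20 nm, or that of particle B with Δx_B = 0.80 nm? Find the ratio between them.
Particle B has the larger minimum momentum uncertainty, by a factor of 9.00.

For each particle, the minimum momentum uncertainty is Δp_min = ℏ/(2Δx):

Particle A: Δp_A = ℏ/(2×7.200e-09 m) = 7.323e-27 kg·m/s
Particle B: Δp_B = ℏ/(2×8.000e-10 m) = 6.591e-26 kg·m/s

Ratio: Δp_B/Δp_A = 9.00

Since Δp_min ∝ 1/Δx, the particle with smaller position uncertainty (B) has larger momentum uncertainty.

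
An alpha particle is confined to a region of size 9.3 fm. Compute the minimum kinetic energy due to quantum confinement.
15.098 keV

Using the uncertainty principle:

1. Position uncertainty: Δx ≈ 9.300e-15 m
2. Minimum momentum uncertainty: Δp = ℏ/(2Δx) = 5.670e-21 kg·m/s
3. Minimum kinetic energy:
   KE = (Δp)²/(2m) = (5.670e-21)²/(2 × 6.645e-27 kg)
   KE = 2.419e-15 J = 15.098 keV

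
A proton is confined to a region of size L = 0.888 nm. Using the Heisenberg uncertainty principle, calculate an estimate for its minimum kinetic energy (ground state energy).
6.579 μeV

Using the uncertainty principle to estimate ground state energy:

1. The position uncertainty is approximately the confinement size:
   Δx ≈ L = 8.880e-10 m

2. From ΔxΔp ≥ ℏ/2, the minimum momentum uncertainty is:
   Δp ≈ ℏ/(2L) = 5.938e-26 kg·m/s

3. The kinetic energy is approximately:
   KE ≈ (Δp)²/(2m) = (5.938e-26)²/(2 × 1.673e-27 kg)
   KE ≈ 1.054e-24 J = 6.579 μeV

This is an order-of-magnitude estimate of the ground state energy.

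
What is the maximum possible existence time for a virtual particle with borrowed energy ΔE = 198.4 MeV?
1.659 ys

Using the energy-time uncertainty principle:
ΔEΔt ≥ ℏ/2

For a virtual particle borrowing energy ΔE, the maximum lifetime is:
Δt_max = ℏ/(2ΔE)

Converting energy:
ΔE = 198.4 MeV = 3.179e-11 J

Δt_max = (1.055e-34 J·s) / (2 × 3.179e-11 J)
Δt_max = 1.659e-24 s = 1.659 ys

Virtual particles with higher borrowed energy exist for shorter times.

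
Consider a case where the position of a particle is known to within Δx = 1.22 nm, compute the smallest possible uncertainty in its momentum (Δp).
4.322 × 10^-26 kg·m/s

Using the Heisenberg uncertainty principle:
ΔxΔp ≥ ℏ/2

The minimum uncertainty in momentum is:
Δp_min = ℏ/(2Δx)
Δp_min = (1.055e-34 J·s) / (2 × 1.220e-09 m)
Δp_min = 4.322e-26 kg·m/s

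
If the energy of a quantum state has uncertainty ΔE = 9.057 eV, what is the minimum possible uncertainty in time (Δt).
36.337 as

Using the energy-time uncertainty principle:
ΔEΔt ≥ ℏ/2

The minimum uncertainty in time is:
Δt_min = ℏ/(2ΔE)
Δt_min = (1.055e-34 J·s) / (2 × 1.451e-18 J)
Δt_min = 3.634e-17 s = 36.337 as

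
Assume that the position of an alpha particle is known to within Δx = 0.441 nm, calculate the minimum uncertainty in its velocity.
17.994 m/s

Using the Heisenberg uncertainty principle and Δp = mΔv:
ΔxΔp ≥ ℏ/2
Δx(mΔv) ≥ ℏ/2

The minimum uncertainty in velocity is:
Δv_min = ℏ/(2mΔx)
Δv_min = (1.055e-34 J·s) / (2 × 6.645e-27 kg × 4.410e-10 m)
Δv_min = 1.799e+01 m/s = 17.994 m/s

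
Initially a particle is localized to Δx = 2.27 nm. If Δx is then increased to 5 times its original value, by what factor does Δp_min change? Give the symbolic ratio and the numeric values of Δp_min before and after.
Original Δp_min = 2.323 × 10^-26 kg·m/s; new Δp'_min = 4.646 × 10^-27 kg·m/s; ratio Δp'_min/Δp_min = 1/5.

From the uncertainty principle ΔxΔp ≥ ℏ/2, the minimum momentum uncertainty is Δp_min = ℏ/(2Δx).

Original (Δx = 2.27 nm = 2.270e-09 m):
Δp_min = (1.055e-34 J·s)/(2 × 2.270e-09 m) = 2.323e-26 kg·m/s

When Δx → 5Δx:
Δp'_min = ℏ/(2 × 5Δx) = (1/5) × ℏ/(2Δx) = (1/5) × Δp_min
Δp'_min = 1/5 × 2.323e-26 kg·m/s = 4.646e-27 kg·m/s

Since Δp_min ∝ 1/Δx, when Δx is increased to 5 times its original value, Δp_min decreases to 1/5 of its original value.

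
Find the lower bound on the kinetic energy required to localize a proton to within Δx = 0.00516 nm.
194.830 meV

Localizing a particle requires giving it sufficient momentum uncertainty:

1. From uncertainty principle: Δp ≥ ℏ/(2Δx)
   Δp_min = (1.055e-34 J·s) / (2 × 5.160e-12 m)
   Δp_min = 1.022e-23 kg·m/s

2. This momentum uncertainty corresponds to kinetic energy:
   KE ≈ (Δp)²/(2m) = (1.022e-23)²/(2 × 1.673e-27 kg)
   KE = 3.122e-20 J = 194.830 meV

Tighter localization requires more energy.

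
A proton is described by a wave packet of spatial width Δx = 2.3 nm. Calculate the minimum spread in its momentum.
2.293 × 10^-26 kg·m/s

For a wave packet, the spatial width Δx and momentum spread Δp are related by the uncertainty principle:
ΔxΔp ≥ ℏ/2

The minimum momentum spread is:
Δp_min = ℏ/(2Δx)
Δp_min = (1.055e-34 J·s) / (2 × 2.300e-09 m)
Δp_min = 2.293e-26 kg·m/s

A wave packet cannot have both a well-defined position and well-defined momentum.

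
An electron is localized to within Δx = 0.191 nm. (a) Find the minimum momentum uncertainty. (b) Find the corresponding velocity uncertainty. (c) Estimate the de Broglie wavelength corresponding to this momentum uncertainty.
(a) Δp_min = 2.761 × 10^-25 kg·m/s
(b) Δv_min = 303.057 km/s
(c) λ_dB = 2.400 nm

Step-by-step:

(a) From the uncertainty principle:
Δp_min = ℏ/(2Δx) = (1.055e-34 J·s)/(2 × 1.910e-10 m) = 2.761e-25 kg·m/s

(b) The velocity uncertainty:
Δv = Δp/m = (2.761e-25 kg·m/s)/(9.109e-31 kg) = 3.031e+05 m/s = 303.057 km/s

(c) The de Broglie wavelength for this momentum:
λ = h/p = (6.626e-34 J·s)/(2.761e-25 kg·m/s) = 2.400e-09 m = 2.400 nm

Note: The de Broglie wavelength is comparable to the localization size, as expected from wave-particle duality.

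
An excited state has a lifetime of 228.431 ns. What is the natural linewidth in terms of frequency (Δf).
348.365 kHz

Using the energy-time uncertainty principle and E = hf:
ΔEΔt ≥ ℏ/2
hΔf·Δt ≥ ℏ/2

The minimum frequency uncertainty is:
Δf = ℏ/(2hτ) = 1/(4πτ)
Δf = 1/(4π × 2.284e-07 s)
Δf = 3.484e+05 Hz = 348.365 kHz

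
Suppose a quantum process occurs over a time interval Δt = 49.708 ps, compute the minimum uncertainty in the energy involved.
6.621 μeV

Using the energy-time uncertainty principle:
ΔEΔt ≥ ℏ/2

The minimum uncertainty in energy is:
ΔE_min = ℏ/(2Δt)
ΔE_min = (1.055e-34 J·s) / (2 × 4.971e-11 s)
ΔE_min = 1.061e-24 J = 6.621 μeV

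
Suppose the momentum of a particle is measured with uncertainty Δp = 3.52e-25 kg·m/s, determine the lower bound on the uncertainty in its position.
149.797 pm

Using the Heisenberg uncertainty principle:
ΔxΔp ≥ ℏ/2

The minimum uncertainty in position is:
Δx_min = ℏ/(2Δp)
Δx_min = (1.055e-34 J·s) / (2 × 3.520e-25 kg·m/s)
Δx_min = 1.498e-10 m = 149.797 pm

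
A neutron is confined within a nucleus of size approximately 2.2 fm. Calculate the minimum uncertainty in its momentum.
2.397 × 10^-20 kg·m/s

Using the Heisenberg uncertainty principle:
ΔxΔp ≥ ℏ/2

With Δx ≈ L = 2.200e-15 m (the confinement size):
Δp_min = ℏ/(2Δx)
Δp_min = (1.055e-34 J·s) / (2 × 2.200e-15 m)
Δp_min = 2.397e-20 kg·m/s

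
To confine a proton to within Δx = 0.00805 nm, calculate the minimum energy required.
80.050 meV

Localizing a particle requires giving it sufficient momentum uncertainty:

1. From uncertainty principle: Δp ≥ ℏ/(2Δx)
   Δp_min = (1.055e-34 J·s) / (2 × 8.050e-12 m)
   Δp_min = 6.550e-24 kg·m/s

2. This momentum uncertainty corresponds to kinetic energy:
   KE ≈ (Δp)²/(2m) = (6.550e-24)²/(2 × 1.673e-27 kg)
   KE = 1.283e-20 J = 80.050 meV

Tighter localization requires more energy.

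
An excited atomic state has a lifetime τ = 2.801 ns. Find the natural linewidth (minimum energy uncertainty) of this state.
117.496 neV

Using the energy-time uncertainty principle:
ΔEΔt ≥ ℏ/2

The lifetime τ represents the time uncertainty Δt.
The natural linewidth (minimum energy uncertainty) is:

ΔE = ℏ/(2τ)
ΔE = (1.055e-34 J·s) / (2 × 2.801e-09 s)
ΔE = 1.882e-26 J = 117.496 neV

This natural linewidth limits the precision of spectroscopic measurements.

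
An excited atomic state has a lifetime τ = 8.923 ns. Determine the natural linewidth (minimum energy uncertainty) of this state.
36.883 neV

Using the energy-time uncertainty principle:
ΔEΔt ≥ ℏ/2

The lifetime τ represents the time uncertainty Δt.
The natural linewidth (minimum energy uncertainty) is:

ΔE = ℏ/(2τ)
ΔE = (1.055e-34 J·s) / (2 × 8.923e-09 s)
ΔE = 5.909e-27 J = 36.883 neV

This natural linewidth limits the precision of spectroscopic measurements.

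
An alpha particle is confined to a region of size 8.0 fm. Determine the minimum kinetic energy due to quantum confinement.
20.403 keV

Using the uncertainty principle:

1. Position uncertainty: Δx ≈ 8.000e-15 m
2. Minimum momentum uncertainty: Δp = ℏ/(2Δx) = 6.591e-21 kg·m/s
3. Minimum kinetic energy:
   KE = (Δp)²/(2m) = (6.591e-21)²/(2 × 6.645e-27 kg)
   KE = 3.269e-15 J = 20.403 keV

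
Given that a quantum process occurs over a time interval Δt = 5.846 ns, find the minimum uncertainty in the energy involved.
56.296 neV

Using the energy-time uncertainty principle:
ΔEΔt ≥ ℏ/2

The minimum uncertainty in energy is:
ΔE_min = ℏ/(2Δt)
ΔE_min = (1.055e-34 J·s) / (2 × 5.846e-09 s)
ΔE_min = 9.020e-27 J = 56.296 neV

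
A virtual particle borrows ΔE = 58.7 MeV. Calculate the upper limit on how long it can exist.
5.607 ys

Using the energy-time uncertainty principle:
ΔEΔt ≥ ℏ/2

For a virtual particle borrowing energy ΔE, the maximum lifetime is:
Δt_max = ℏ/(2ΔE)

Converting energy:
ΔE = 58.7 MeV = 9.405e-12 J

Δt_max = (1.055e-34 J·s) / (2 × 9.405e-12 J)
Δt_max = 5.607e-24 s = 5.607 ys

Virtual particles with higher borrowed energy exist for shorter times.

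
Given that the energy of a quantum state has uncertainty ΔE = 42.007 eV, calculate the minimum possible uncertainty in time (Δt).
7.835 as

Using the energy-time uncertainty principle:
ΔEΔt ≥ ℏ/2

The minimum uncertainty in time is:
Δt_min = ℏ/(2ΔE)
Δt_min = (1.055e-34 J·s) / (2 × 6.730e-18 J)
Δt_min = 7.835e-18 s = 7.835 as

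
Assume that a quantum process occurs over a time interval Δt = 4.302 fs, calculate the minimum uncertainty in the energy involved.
76.501 meV

Using the energy-time uncertainty principle:
ΔEΔt ≥ ℏ/2

The minimum uncertainty in energy is:
ΔE_min = ℏ/(2Δt)
ΔE_min = (1.055e-34 J·s) / (2 × 4.302e-15 s)
ΔE_min = 1.226e-20 J = 76.501 meV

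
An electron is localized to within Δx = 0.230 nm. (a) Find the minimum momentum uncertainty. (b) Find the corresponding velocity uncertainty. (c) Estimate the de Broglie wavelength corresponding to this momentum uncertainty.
(a) Δp_min = 2.293 × 10^-25 kg·m/s
(b) Δv_min = 251.669 km/s
(c) λ_dB = 2.890 nm

Step-by-step:

(a) From the uncertainty principle:
Δp_min = ℏ/(2Δx) = (1.055e-34 J·s)/(2 × 2.300e-10 m) = 2.293e-25 kg·m/s

(b) The velocity uncertainty:
Δv = Δp/m = (2.293e-25 kg·m/s)/(9.109e-31 kg) = 2.517e+05 m/s = 251.669 km/s

(c) The de Broglie wavelength for this momentum:
λ = h/p = (6.626e-34 J·s)/(2.293e-25 kg·m/s) = 2.890e-09 m = 2.890 nm

Note: The de Broglie wavelength is comparable to the localization size, as expected from wave-particle duality.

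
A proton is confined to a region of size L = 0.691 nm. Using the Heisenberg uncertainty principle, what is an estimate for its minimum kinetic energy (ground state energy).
10.864 μeV

Using the uncertainty principle to estimate ground state energy:

1. The position uncertainty is approximately the confinement size:
   Δx ≈ L = 6.910e-10 m

2. From ΔxΔp ≥ ℏ/2, the minimum momentum uncertainty is:
   Δp ≈ ℏ/(2L) = 7.631e-26 kg·m/s

3. The kinetic energy is approximately:
   KE ≈ (Δp)²/(2m) = (7.631e-26)²/(2 × 1.673e-27 kg)
   KE ≈ 1.741e-24 J = 10.864 μeV

This is an order-of-magnitude estimate of the ground state energy.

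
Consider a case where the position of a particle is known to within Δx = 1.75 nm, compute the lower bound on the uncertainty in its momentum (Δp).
3.013 × 10^-26 kg·m/s

Using the Heisenberg uncertainty principle:
ΔxΔp ≥ ℏ/2

The minimum uncertainty in momentum is:
Δp_min = ℏ/(2Δx)
Δp_min = (1.055e-34 J·s) / (2 × 1.750e-09 m)
Δp_min = 3.013e-26 kg·m/s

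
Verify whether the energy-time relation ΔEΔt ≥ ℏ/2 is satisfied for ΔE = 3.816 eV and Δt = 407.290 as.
Yes, it satisfies the uncertainty relation.

Calculate the product ΔEΔt:
ΔE = 3.816 eV = 6.114e-19 J
ΔEΔt = (6.114e-19 J) × (4.073e-16 s)
ΔEΔt = 2.490e-34 J·s

Compare to the minimum allowed value ℏ/2:
ℏ/2 = 5.273e-35 J·s

Since ΔEΔt = 2.490e-34 J·s ≥ 5.273e-35 J·s = ℏ/2,
this satisfies the uncertainty relation.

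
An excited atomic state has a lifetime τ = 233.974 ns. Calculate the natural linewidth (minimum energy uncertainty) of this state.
1.407 neV

Using the energy-time uncertainty principle:
ΔEΔt ≥ ℏ/2

The lifetime τ represents the time uncertainty Δt.
The natural linewidth (minimum energy uncertainty) is:

ΔE = ℏ/(2τ)
ΔE = (1.055e-34 J·s) / (2 × 2.340e-07 s)
ΔE = 2.254e-28 J = 1.407 neV

This natural linewidth limits the precision of spectroscopic measurements.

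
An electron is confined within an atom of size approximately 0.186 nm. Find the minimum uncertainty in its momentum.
2.835 × 10^-25 kg·m/s

Using the Heisenberg uncertainty principle:
ΔxΔp ≥ ℏ/2

With Δx ≈ L = 1.860e-10 m (the confinement size):
Δp_min = ℏ/(2Δx)
Δp_min = (1.055e-34 J·s) / (2 × 1.860e-10 m)
Δp_min = 2.835e-25 kg·m/s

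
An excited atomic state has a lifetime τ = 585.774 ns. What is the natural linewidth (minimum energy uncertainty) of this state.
561.831 peV

Using the energy-time uncertainty principle:
ΔEΔt ≥ ℏ/2

The lifetime τ represents the time uncertainty Δt.
The natural linewidth (minimum energy uncertainty) is:

ΔE = ℏ/(2τ)
ΔE = (1.055e-34 J·s) / (2 × 5.858e-07 s)
ΔE = 9.002e-29 J = 561.831 peV

This natural linewidth limits the precision of spectroscopic measurements.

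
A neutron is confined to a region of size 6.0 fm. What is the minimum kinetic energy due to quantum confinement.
143.898 keV

Using the uncertainty principle:

1. Position uncertainty: Δx ≈ 6.000e-15 m
2. Minimum momentum uncertainty: Δp = ℏ/(2Δx) = 8.788e-21 kg·m/s
3. Minimum kinetic energy:
   KE = (Δp)²/(2m) = (8.788e-21)²/(2 × 1.675e-27 kg)
   KE = 2.305e-14 J = 143.898 keV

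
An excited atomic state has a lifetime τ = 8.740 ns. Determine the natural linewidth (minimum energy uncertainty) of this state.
37.655 neV

Using the energy-time uncertainty principle:
ΔEΔt ≥ ℏ/2

The lifetime τ represents the time uncertainty Δt.
The natural linewidth (minimum energy uncertainty) is:

ΔE = ℏ/(2τ)
ΔE = (1.055e-34 J·s) / (2 × 8.740e-09 s)
ΔE = 6.033e-27 J = 37.655 neV

This natural linewidth limits the precision of spectroscopic measurements.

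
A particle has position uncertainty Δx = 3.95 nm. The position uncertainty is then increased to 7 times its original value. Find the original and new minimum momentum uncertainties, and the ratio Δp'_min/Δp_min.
Original Δp_min = 1.335 × 10^-26 kg·m/s; new Δp'_min = 1.907 × 10^-27 kg·m/s; ratio Δp'_min/Δp_min = 1/7.

From the uncertainty principle ΔxΔp ≥ ℏ/2, the minimum momentum uncertainty is Δp_min = ℏ/(2Δx).

Original (Δx = 3.95 nm = 3.950e-09 m):
Δp_min = (1.055e-34 J·s)/(2 × 3.950e-09 m) = 1.335e-26 kg·m/s

When Δx → 7Δx:
Δp'_min = ℏ/(2 × 7Δx) = (1/7) × ℏ/(2Δx) = (1/7) × Δp_min
Δp'_min = 1/7 × 1.335e-26 kg·m/s = 1.907e-27 kg·m/s

Since Δp_min ∝ 1/Δx, when Δx is increased to 7 times its original value, Δp_min decreases to 1/7 of its original value.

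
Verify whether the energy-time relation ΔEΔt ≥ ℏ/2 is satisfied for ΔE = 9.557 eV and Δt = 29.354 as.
No, it violates the uncertainty relation.

Calculate the product ΔEΔt:
ΔE = 9.557 eV = 1.531e-18 J
ΔEΔt = (1.531e-18 J) × (2.935e-17 s)
ΔEΔt = 4.495e-35 J·s

Compare to the minimum allowed value ℏ/2:
ℏ/2 = 5.273e-35 J·s

Since ΔEΔt = 4.495e-35 J·s < 5.273e-35 J·s = ℏ/2,
this violates the uncertainty relation.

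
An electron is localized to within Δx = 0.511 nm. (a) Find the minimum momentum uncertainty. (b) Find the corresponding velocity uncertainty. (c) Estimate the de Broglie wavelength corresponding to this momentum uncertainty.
(a) Δp_min = 1.032 × 10^-25 kg·m/s
(b) Δv_min = 113.276 km/s
(c) λ_dB = 6.421 nm

Step-by-step:

(a) From the uncertainty principle:
Δp_min = ℏ/(2Δx) = (1.055e-34 J·s)/(2 × 5.110e-10 m) = 1.032e-25 kg·m/s

(b) The velocity uncertainty:
Δv = Δp/m = (1.032e-25 kg·m/s)/(9.109e-31 kg) = 1.133e+05 m/s = 113.276 km/s

(c) The de Broglie wavelength for this momentum:
λ = h/p = (6.626e-34 J·s)/(1.032e-25 kg·m/s) = 6.421e-09 m = 6.421 nm

Note: The de Broglie wavelength is comparable to the localization size, as expected from wave-particle duality.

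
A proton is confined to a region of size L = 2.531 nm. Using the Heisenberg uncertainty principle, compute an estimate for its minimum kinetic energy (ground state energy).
809.785 neV

Using the uncertainty principle to estimate ground state energy:

1. The position uncertainty is approximately the confinement size:
   Δx ≈ L = 2.531e-09 m

2. From ΔxΔp ≥ ℏ/2, the minimum momentum uncertainty is:
   Δp ≈ ℏ/(2L) = 2.083e-26 kg·m/s

3. The kinetic energy is approximately:
   KE ≈ (Δp)²/(2m) = (2.083e-26)²/(2 × 1.673e-27 kg)
   KE ≈ 1.297e-25 J = 809.785 neV

This is an order-of-magnitude estimate of the ground state energy.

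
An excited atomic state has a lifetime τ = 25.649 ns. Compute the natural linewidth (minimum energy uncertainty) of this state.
12.831 neV

Using the energy-time uncertainty principle:
ΔEΔt ≥ ℏ/2

The lifetime τ represents the time uncertainty Δt.
The natural linewidth (minimum energy uncertainty) is:

ΔE = ℏ/(2τ)
ΔE = (1.055e-34 J·s) / (2 × 2.565e-08 s)
ΔE = 2.056e-27 J = 12.831 neV

This natural linewidth limits the precision of spectroscopic measurements.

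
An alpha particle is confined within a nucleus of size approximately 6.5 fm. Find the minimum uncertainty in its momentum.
8.112 × 10^-21 kg·m/s

Using the Heisenberg uncertainty principle:
ΔxΔp ≥ ℏ/2

With Δx ≈ L = 6.500e-15 m (the confinement size):
Δp_min = ℏ/(2Δx)
Δp_min = (1.055e-34 J·s) / (2 × 6.500e-15 m)
Δp_min = 8.112e-21 kg·m/s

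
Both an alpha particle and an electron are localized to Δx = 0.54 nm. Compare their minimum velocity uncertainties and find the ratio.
The electron has the larger minimum velocity uncertainty, by a ratio of 7294.3.

For both particles, Δp_min = ℏ/(2Δx) = 9.765e-26 kg·m/s (same for both).

The velocity uncertainty is Δv = Δp/m:
- alpha particle: Δv = 9.765e-26 / 6.645e-27 = 1.470e+01 m/s = 14.695 m/s
- electron: Δv = 9.765e-26 / 9.109e-31 = 1.072e+05 m/s = 107.192 km/s

Ratio: 1.072e+05 / 1.470e+01 = 7294.3

The lighter particle has larger velocity uncertainty because Δv ∝ 1/m.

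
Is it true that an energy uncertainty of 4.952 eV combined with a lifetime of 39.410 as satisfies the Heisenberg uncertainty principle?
No, it violates the uncertainty relation.

Calculate the product ΔEΔt:
ΔE = 4.952 eV = 7.934e-19 J
ΔEΔt = (7.934e-19 J) × (3.941e-17 s)
ΔEΔt = 3.127e-35 J·s

Compare to the minimum allowed value ℏ/2:
ℏ/2 = 5.273e-35 J·s

Since ΔEΔt = 3.127e-35 J·s < 5.273e-35 J·s = ℏ/2,
this violates the uncertainty relation.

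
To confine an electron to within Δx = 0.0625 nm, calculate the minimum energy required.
2.438 eV

Localizing a particle requires giving it sufficient momentum uncertainty:

1. From uncertainty principle: Δp ≥ ℏ/(2Δx)
   Δp_min = (1.055e-34 J·s) / (2 × 6.250e-11 m)
   Δp_min = 8.437e-25 kg·m/s

2. This momentum uncertainty corresponds to kinetic energy:
   KE ≈ (Δp)²/(2m) = (8.437e-25)²/(2 × 9.109e-31 kg)
   KE = 3.907e-19 J = 2.438 eV

Tighter localization requires more energy.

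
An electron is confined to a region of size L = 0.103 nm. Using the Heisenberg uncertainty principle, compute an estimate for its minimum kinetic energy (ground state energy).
897.818 meV

Using the uncertainty principle to estimate ground state energy:

1. The position uncertainty is approximately the confinement size:
   Δx ≈ L = 1.030e-10 m

2. From ΔxΔp ≥ ℏ/2, the minimum momentum uncertainty is:
   Δp ≈ ℏ/(2L) = 5.119e-25 kg·m/s

3. The kinetic energy is approximately:
   KE ≈ (Δp)²/(2m) = (5.119e-25)²/(2 × 9.109e-31 kg)
   KE ≈ 1.438e-19 J = 897.818 meV

This is an order-of-magnitude estimate of the ground state energy.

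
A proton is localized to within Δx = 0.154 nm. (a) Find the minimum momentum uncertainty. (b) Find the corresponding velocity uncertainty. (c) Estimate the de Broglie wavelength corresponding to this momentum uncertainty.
(a) Δp_min = 3.424 × 10^-25 kg·m/s
(b) Δv_min = 204.705 m/s
(c) λ_dB = 1.935 nm

Step-by-step:

(a) From the uncertainty principle:
Δp_min = ℏ/(2Δx) = (1.055e-34 J·s)/(2 × 1.540e-10 m) = 3.424e-25 kg·m/s

(b) The velocity uncertainty:
Δv = Δp/m = (3.424e-25 kg·m/s)/(1.673e-27 kg) = 2.047e+02 m/s = 204.705 m/s

(c) The de Broglie wavelength for this momentum:
λ = h/p = (6.626e-34 J·s)/(3.424e-25 kg·m/s) = 1.935e-09 m = 1.935 nm

Note: The de Broglie wavelength is comparable to the localization size, as expected from wave-particle duality.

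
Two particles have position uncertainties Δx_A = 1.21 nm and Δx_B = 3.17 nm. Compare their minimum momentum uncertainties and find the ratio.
Particle A has the larger minimum momentum uncertainty, by a factor of 2.62.

For each particle, the minimum momentum uncertainty is Δp_min = ℏ/(2Δx):

Particle A: Δp_A = ℏ/(2×1.210e-09 m) = 4.358e-26 kg·m/s
Particle B: Δp_B = ℏ/(2×3.170e-09 m) = 1.663e-26 kg·m/s

Ratio: Δp_A/Δp_B = 2.62

Since Δp_min ∝ 1/Δx, the particle with smaller position uncertainty (A) has larger momentum uncertainty.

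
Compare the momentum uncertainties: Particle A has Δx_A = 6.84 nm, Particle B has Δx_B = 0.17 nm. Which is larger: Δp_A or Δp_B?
Particle B has the larger minimum momentum uncertainty, by a factor of 40.24.

For each particle, the minimum momentum uncertainty is Δp_min = ℏ/(2Δx):

Particle A: Δp_A = ℏ/(2×6.840e-09 m) = 7.709e-27 kg·m/s
Particle B: Δp_B = ℏ/(2×1.700e-10 m) = 3.102e-25 kg·m/s

Ratio: Δp_B/Δp_A = 40.24

Since Δp_min ∝ 1/Δx, the particle with smaller position uncertainty (B) has larger momentum uncertainty.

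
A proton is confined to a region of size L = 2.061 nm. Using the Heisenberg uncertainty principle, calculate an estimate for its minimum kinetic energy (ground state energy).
1.221 μeV

Using the uncertainty principle to estimate ground state energy:

1. The position uncertainty is approximately the confinement size:
   Δx ≈ L = 2.061e-09 m

2. From ΔxΔp ≥ ℏ/2, the minimum momentum uncertainty is:
   Δp ≈ ℏ/(2L) = 2.558e-26 kg·m/s

3. The kinetic energy is approximately:
   KE ≈ (Δp)²/(2m) = (2.558e-26)²/(2 × 1.673e-27 kg)
   KE ≈ 1.957e-25 J = 1.221 μeV

This is an order-of-magnitude estimate of the ground state energy.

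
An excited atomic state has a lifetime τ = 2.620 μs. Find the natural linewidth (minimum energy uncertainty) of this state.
125.613 peV

Using the energy-time uncertainty principle:
ΔEΔt ≥ ℏ/2

The lifetime τ represents the time uncertainty Δt.
The natural linewidth (minimum energy uncertainty) is:

ΔE = ℏ/(2τ)
ΔE = (1.055e-34 J·s) / (2 × 2.620e-06 s)
ΔE = 2.013e-29 J = 125.613 peV

This natural linewidth limits the precision of spectroscopic measurements.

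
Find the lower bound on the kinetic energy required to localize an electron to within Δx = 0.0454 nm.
4.621 eV

Localizing a particle requires giving it sufficient momentum uncertainty:

1. From uncertainty principle: Δp ≥ ℏ/(2Δx)
   Δp_min = (1.055e-34 J·s) / (2 × 4.540e-11 m)
   Δp_min = 1.161e-24 kg·m/s

2. This momentum uncertainty corresponds to kinetic energy:
   KE ≈ (Δp)²/(2m) = (1.161e-24)²/(2 × 9.109e-31 kg)
   KE = 7.404e-19 J = 4.621 eV

Tighter localization requires more energy.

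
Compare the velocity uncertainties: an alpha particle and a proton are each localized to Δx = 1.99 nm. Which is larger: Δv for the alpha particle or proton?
The proton has the larger minimum velocity uncertainty, by a ratio of 4.0.

For both particles, Δp_min = ℏ/(2Δx) = 2.650e-26 kg·m/s (same for both).

The velocity uncertainty is Δv = Δp/m:
- alpha particle: Δv = 2.650e-26 / 6.645e-27 = 3.988e+00 m/s = 3.988 m/s
- proton: Δv = 2.650e-26 / 1.673e-27 = 1.584e+01 m/s = 15.841 m/s

Ratio: 1.584e+01 / 3.988e+00 = 4.0

The lighter particle has larger velocity uncertainty because Δv ∝ 1/m.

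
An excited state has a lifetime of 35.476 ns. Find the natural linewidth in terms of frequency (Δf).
2.243 MHz

Using the energy-time uncertainty principle and E = hf:
ΔEΔt ≥ ℏ/2
hΔf·Δt ≥ ℏ/2

The minimum frequency uncertainty is:
Δf = ℏ/(2hτ) = 1/(4πτ)
Δf = 1/(4π × 3.548e-08 s)
Δf = 2.243e+06 Hz = 2.243 MHz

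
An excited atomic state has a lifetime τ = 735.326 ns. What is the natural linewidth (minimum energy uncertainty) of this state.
447.565 peV

Using the energy-time uncertainty principle:
ΔEΔt ≥ ℏ/2

The lifetime τ represents the time uncertainty Δt.
The natural linewidth (minimum energy uncertainty) is:

ΔE = ℏ/(2τ)
ΔE = (1.055e-34 J·s) / (2 × 7.353e-07 s)
ΔE = 7.171e-29 J = 447.565 peV

This natural linewidth limits the precision of spectroscopic measurements.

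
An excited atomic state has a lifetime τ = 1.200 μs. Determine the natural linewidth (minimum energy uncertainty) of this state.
274.255 peV

Using the energy-time uncertainty principle:
ΔEΔt ≥ ℏ/2

The lifetime τ represents the time uncertainty Δt.
The natural linewidth (minimum energy uncertainty) is:

ΔE = ℏ/(2τ)
ΔE = (1.055e-34 J·s) / (2 × 1.200e-06 s)
ΔE = 4.394e-29 J = 274.255 peV

This natural linewidth limits the precision of spectroscopic measurements.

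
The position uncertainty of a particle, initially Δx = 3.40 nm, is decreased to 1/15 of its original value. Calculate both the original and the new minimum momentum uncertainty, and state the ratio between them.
Original Δp_min = 1.551 × 10^-26 kg·m/s; new Δp'_min = 2.326 × 10^-25 kg·m/s; ratio Δp'_min/Δp_min = 15.

From the uncertainty principle ΔxΔp ≥ ℏ/2, the minimum momentum uncertainty is Δp_min = ℏ/(2Δx).

Original (Δx = 3.40 nm = 3.400e-09 m):
Δp_min = (1.055e-34 J·s)/(2 × 3.400e-09 m) = 1.551e-26 kg·m/s

When Δx → (1/15)Δx:
Δp'_min = ℏ/(2 × (1/15)Δx) = 15 × ℏ/(2Δx) = 15 × Δp_min
Δp'_min = 15 × 1.551e-26 kg·m/s = 2.326e-25 kg·m/s

Since Δp_min ∝ 1/Δx, when Δx is decreased to 1/15 of its original value, Δp_min increases to 15 times its original value.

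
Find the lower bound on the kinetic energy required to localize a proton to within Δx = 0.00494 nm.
212.569 meV

Localizing a particle requires giving it sufficient momentum uncertainty:

1. From uncertainty principle: Δp ≥ ℏ/(2Δx)
   Δp_min = (1.055e-34 J·s) / (2 × 4.940e-12 m)
   Δp_min = 1.067e-23 kg·m/s

2. This momentum uncertainty corresponds to kinetic energy:
   KE ≈ (Δp)²/(2m) = (1.067e-23)²/(2 × 1.673e-27 kg)
   KE = 3.406e-20 J = 212.569 meV

Tighter localization requires more energy.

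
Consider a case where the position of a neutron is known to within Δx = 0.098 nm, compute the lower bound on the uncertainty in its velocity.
321.236 m/s

Using the Heisenberg uncertainty principle and Δp = mΔv:
ΔxΔp ≥ ℏ/2
Δx(mΔv) ≥ ℏ/2

The minimum uncertainty in velocity is:
Δv_min = ℏ/(2mΔx)
Δv_min = (1.055e-34 J·s) / (2 × 1.675e-27 kg × 9.800e-11 m)
Δv_min = 3.212e+02 m/s = 321.236 m/s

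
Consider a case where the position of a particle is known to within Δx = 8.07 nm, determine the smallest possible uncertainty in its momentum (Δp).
6.534 × 10^-27 kg·m/s

Using the Heisenberg uncertainty principle:
ΔxΔp ≥ ℏ/2

The minimum uncertainty in momentum is:
Δp_min = ℏ/(2Δx)
Δp_min = (1.055e-34 J·s) / (2 × 8.070e-09 m)
Δp_min = 6.534e-27 kg·m/s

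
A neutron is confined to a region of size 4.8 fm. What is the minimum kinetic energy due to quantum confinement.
224.840 keV

Using the uncertainty principle:

1. Position uncertainty: Δx ≈ 4.800e-15 m
2. Minimum momentum uncertainty: Δp = ℏ/(2Δx) = 1.099e-20 kg·m/s
3. Minimum kinetic energy:
   KE = (Δp)²/(2m) = (1.099e-20)²/(2 × 1.675e-27 kg)
   KE = 3.602e-14 J = 224.840 keV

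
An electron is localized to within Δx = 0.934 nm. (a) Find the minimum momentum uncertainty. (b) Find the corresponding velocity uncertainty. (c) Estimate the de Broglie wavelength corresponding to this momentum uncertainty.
(a) Δp_min = 5.645 × 10^-26 kg·m/s
(b) Δv_min = 61.974 km/s
(c) λ_dB = 11.737 nm

Step-by-step:

(a) From the uncertainty principle:
Δp_min = ℏ/(2Δx) = (1.055e-34 J·s)/(2 × 9.340e-10 m) = 5.645e-26 kg·m/s

(b) The velocity uncertainty:
Δv = Δp/m = (5.645e-26 kg·m/s)/(9.109e-31 kg) = 6.197e+04 m/s = 61.974 km/s

(c) The de Broglie wavelength for this momentum:
λ = h/p = (6.626e-34 J·s)/(5.645e-26 kg·m/s) = 1.174e-08 m = 11.737 nm

Note: The de Broglie wavelength is comparable to the localization size, as expected from wave-particle duality.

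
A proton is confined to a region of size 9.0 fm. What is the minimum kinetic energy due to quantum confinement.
64.043 keV

Using the uncertainty principle:

1. Position uncertainty: Δx ≈ 9.000e-15 m
2. Minimum momentum uncertainty: Δp = ℏ/(2Δx) = 5.859e-21 kg·m/s
3. Minimum kinetic energy:
   KE = (Δp)²/(2m) = (5.859e-21)²/(2 × 1.673e-27 kg)
   KE = 1.026e-14 J = 64.043 keV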